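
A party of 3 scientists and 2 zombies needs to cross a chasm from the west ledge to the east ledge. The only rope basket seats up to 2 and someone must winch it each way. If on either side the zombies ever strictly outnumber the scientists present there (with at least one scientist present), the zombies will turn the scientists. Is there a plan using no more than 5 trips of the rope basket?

Counting alone: each trip to the east ledge takes at most 2 across and each return brings at least 1 back, so after t trips out (and t−1 returns) at most 2t − (t−1) of the 5 are across; that first reaches 5 at t = 4, so at least 7 crossings are needed.
Since 5 < 7, 5 crossings cannot be enough. (The shortest complete plan in fact takes 7:)
1. 2 zombies → the east ledge.  (the west ledge: 3S 0Z; the east ledge: 0S 2Z)
2. 1 zombie ← the west ledge.  (the west ledge: 3S 1Z; the east ledge: 0S 1Z)
3. 2 scientists → the east ledge.  (the west ledge: 1S 1Z; the east ledge: 2S 1Z)
4. 1 scientist ← the west ledge.  (the west ledge: 2S 1Z; the east ledge: 1S 1Z)
5. 1 scientist and 1 zombie → the east ledge.  (the west ledge: 1S 0Z; the east ledge: 2S 2Z)
6. 1 zombie ← the west ledge.  (the west ledge: 1S 1Z; the east ledge: 2S 1Z)
7. 1 scientist and 1 zombie → the east ledge.  (the west ledge: 0S 0Z; the east ledge: 3S 2Z)

No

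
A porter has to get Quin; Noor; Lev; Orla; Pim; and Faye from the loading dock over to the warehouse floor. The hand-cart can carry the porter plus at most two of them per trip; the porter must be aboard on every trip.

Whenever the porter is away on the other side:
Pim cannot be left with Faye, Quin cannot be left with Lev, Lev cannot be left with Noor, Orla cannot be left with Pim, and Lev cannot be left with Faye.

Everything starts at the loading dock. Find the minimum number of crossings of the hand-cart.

7

Counting alone: the porter can take at most 2 across per trip to the warehouse floor, so moving all 6 needs at least 3 loaded trips out, with a return between consecutive ones — at least 5 crossings.
The safety rule pushes this higher. Following every safe sequence of crossings, the most of the 6 that can be at the warehouse floor as the hand-cart arrives there on crossing 5 is 5 — never all 6.
So no plan with fewer than 7 crossings exists, and this one achieves 7:
1. Porter goes to the warehouse floor with Lev and Pim.  [the loading dock: Faye, Noor, Orla, Quin | the warehouse floor: Lev, Pim]
2. Porter goes back to the loading dock alone.  [the loading dock: Faye, Noor, Orla, Quin | the warehouse floor: Lev, Pim]
3. Porter goes to the warehouse floor with Noor and Quin.  [the loading dock: Faye, Orla | the warehouse floor: Lev, Noor, Pim, Quin]
4. Porter goes back to the loading dock with Lev.  [the loading dock: Faye, Lev, Orla | the warehouse floor: Noor, Pim, Quin]
5. Porter goes to the warehouse floor with Faye and Orla.  [the loading dock: Lev | the warehouse floor: Faye, Noor, Orla, Pim, Quin]
6. Porter goes back to the loading dock with Pim.  [the loading dock: Lev, Pim | the warehouse floor: Faye, Noor, Orla, Quin]
7. Porter goes to the warehouse floor with Lev and Pim.  [the loading dock: — | the warehouse floor: Faye, Lev, Noor, Orla, Pim, Quin]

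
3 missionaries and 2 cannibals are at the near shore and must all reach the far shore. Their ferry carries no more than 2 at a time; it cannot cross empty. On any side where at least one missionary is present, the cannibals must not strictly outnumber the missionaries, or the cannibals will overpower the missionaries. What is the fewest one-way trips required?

Counting alone: each trip to the far shore takes at most 2 across and each return brings at least 1 back, so after t trips out (and t−1 returns) at most 2t − (t−1) of the 5 are across; that first reaches 5 at t = 4, so at least 7 crossings are needed.
The plan below uses exactly 7 crossings, so it is optimal:
1. 2 cannibals → the far shore.  (the near shore: 3M 0C; the far shore: 0M 2C)
2. 1 cannibal ← the near shore.  (the near shore: 3M 1C; the far shore: 0M 1C)
3. 2 missionaries → the far shore.  (the near shore: 1M 1C; the far shore: 2M 1C)
4. 1 missionary ← the near shore.  (the near shore: 2M 1C; the far shore: 1M 1C)
5. 1 missionary and 1 cannibal → the far shore.  (the near shore: 1M 0C; the far shore: 2M 2C)
6. 1 cannibal ← the near shore.  (the near shore: 1M 1C; the far shore: 2M 1C)
7. 1 missionary and 1 cannibal → the far shore.  (the near shore: 0M 0C; the far shore: 3M 2C)

7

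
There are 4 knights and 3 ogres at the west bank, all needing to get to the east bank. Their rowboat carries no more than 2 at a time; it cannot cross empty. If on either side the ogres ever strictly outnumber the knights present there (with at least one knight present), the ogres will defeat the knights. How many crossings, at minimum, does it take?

Counting alone: each trip to the east bank takes at most 2 across and each return brings at least 1 back, so after t trips out (and t−1 returns) at most 2t − (t−1) of the 7 are across; that first reaches 7 at t = 6, so at least 11 crossings are needed.
The plan below uses exactly 11 crossings, so it is optimal:
1. 2 ogres → the east bank.  (the west bank: 4K 1O; the east bank: 0K 2O)
2. 1 ogre ← the west bank.  (the west bank: 4K 2O; the east bank: 0K 1O)
3. 2 ogres → the east bank.  (the west bank: 4K 0O; the east bank: 0K 3O)
4. 1 ogre ← the west bank.  (the west bank: 4K 1O; the east bank: 0K 2O)
5. 2 knights → the east bank.  (the west bank: 2K 1O; the east bank: 2K 2O)
6. 1 ogre ← the west bank.  (the west bank: 2K 2O; the east bank: 2K 1O)
7. 1 knight and 1 ogre → the east bank.  (the west bank: 1K 1O; the east bank: 3K 2O)
8. 1 knight ← the west bank.  (the west bank: 2K 1O; the east bank: 2K 2O)
9. 1 knight and 1 ogre → the east bank.  (the west bank: 1K 0O; the east bank: 3K 3O)
10. 1 ogre ← the west bank.  (the west bank: 1K 1O; the east bank: 3K 2O)
11. 1 knight and 1 ogre → the east bank.  (the west bank: 0K 0O; the east bank: 4K 3O)

11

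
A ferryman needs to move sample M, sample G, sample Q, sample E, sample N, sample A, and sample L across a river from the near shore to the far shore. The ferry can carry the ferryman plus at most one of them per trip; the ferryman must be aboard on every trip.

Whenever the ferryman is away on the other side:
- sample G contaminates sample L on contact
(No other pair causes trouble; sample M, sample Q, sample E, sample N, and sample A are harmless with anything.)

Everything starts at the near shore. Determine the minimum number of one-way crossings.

Counting alone: the ferryman can take at most 1 across per trip to the far shore, so moving all 7 needs at least 7 loaded trips out, with a return between consecutive ones — at least 13 crossings.
The plan below uses exactly 13 crossings, so it is optimal:
1. Ferryman goes to the far shore with sample G.
2. Ferryman goes back to the near shore alone.
3. Ferryman goes to the far shore with sample M.
4. Ferryman goes back to the near shore alone.
5. Ferryman goes to the far shore with sample Q.
6. Ferryman goes back to the near shore alone.
7. Ferryman goes to the far shore with sample E.
8. Ferryman goes back to the near shore alone.
9. Ferryman goes to the far shore with sample N.
10. Ferryman goes back to the near shore alone.
11. Ferryman goes to the far shore with sample A.
12. Ferryman goes back to the near shore alone.
13. Ferryman goes to the far shore with sample L.

13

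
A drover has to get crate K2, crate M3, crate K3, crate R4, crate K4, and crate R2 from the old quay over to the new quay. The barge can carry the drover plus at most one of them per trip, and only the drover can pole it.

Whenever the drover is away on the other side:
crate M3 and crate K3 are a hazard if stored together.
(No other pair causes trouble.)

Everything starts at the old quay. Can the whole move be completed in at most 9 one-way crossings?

Counting alone: the drover can take at most 1 across per trip to the new quay, so moving all 6 needs at least 6 loaded trips out, with a return between consecutive ones — at least 11 crossings.
Since 9 < 11, 9 crossings cannot be enough. (The shortest complete plan in fact takes 11:)
1. Drover goes to the new quay with crate M3.
2. Drover goes back to the old quay alone.
3. Drover goes to the new quay with crate K2.
4. Drover goes back to the old quay alone.
5. Drover goes to the new quay with crate R4.
6. Drover goes back to the old quay alone.
7. Drover goes to the new quay with crate K4.
8. Drover goes back to the old quay alone.
9. Drover goes to the new quay with crate R2.
10. Drover goes back to the old quay alone.
11. Drover goes to the new quay with crate K3.

No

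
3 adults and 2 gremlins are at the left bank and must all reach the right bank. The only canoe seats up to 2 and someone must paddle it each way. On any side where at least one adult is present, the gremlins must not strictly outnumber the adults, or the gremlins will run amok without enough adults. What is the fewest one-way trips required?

Counting alone: each trip to the right bank takes at most 2 across and each return brings at least 1 back, so after t trips out (and t−1 returns) at most 2t − (t−1) of the 5 are across; that first reaches 5 at t = 4, so at least 7 crossings are needed.
The plan below uses exactly 7 crossings, so it is optimal:
1. 2 gremlins → the right bank.  (the left bank: 3A 0G; the right bank: 0A 2G)
2. 1 gremlin ← the left bank.  (the left bank: 3A 1G; the right bank: 0A 1G)
3. 2 adults → the right bank.  (the left bank: 1A 1G; the right bank: 2A 1G)
4. 1 adult ← the left bank.  (the left bank: 2A 1G; the right bank: 1A 1G)
5. 1 adult and 1 gremlin → the right bank.  (the left bank: 1A 0G; the right bank: 2A 2G)
6. 1 gremlin ← the left bank.  (the left bank: 1A 1G; the right bank: 2A 1G)
7. 1 adult and 1 gremlin → the right bank.  (the left bank: 0A 0G; the right bank: 3A 2G)

7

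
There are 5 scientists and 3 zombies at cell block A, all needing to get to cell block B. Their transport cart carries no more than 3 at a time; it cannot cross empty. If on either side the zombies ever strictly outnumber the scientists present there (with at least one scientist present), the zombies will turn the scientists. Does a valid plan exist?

Yes

1. 2 zombies → cell block B.  (cell block A: 5S 1Z; cell block B: 0S 2Z)
2. 1 zombie ← cell block A.  (cell block A: 5S 2Z; cell block B: 0S 1Z)
3. 2 scientists and 1 zombie → cell block B.  (cell block A: 3S 1Z; cell block B: 2S 2Z)
4. 1 zombie ← cell block A.  (cell block A: 3S 2Z; cell block B: 2S 1Z)
5. 1 scientist and 2 zombies → cell block B.  (cell block A: 2S 0Z; cell block B: 3S 3Z)
6. 1 zombie ← cell block A.  (cell block A: 2S 1Z; cell block B: 3S 2Z)
7. 2 scientists and 1 zombie → cell block B.  (cell block A: 0S 0Z; cell block B: 5S 3Z)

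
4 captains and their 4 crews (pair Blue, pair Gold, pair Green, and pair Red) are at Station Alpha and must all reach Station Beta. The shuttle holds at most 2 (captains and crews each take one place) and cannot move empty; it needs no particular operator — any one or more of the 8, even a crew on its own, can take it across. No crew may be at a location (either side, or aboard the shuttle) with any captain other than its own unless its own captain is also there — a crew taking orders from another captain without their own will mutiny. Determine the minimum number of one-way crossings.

Following every safe sequence of crossings from the start, the most of the 8 that can be at Station Beta as the shuttle arrives there on crossings 1, 3, 5 is 2, 3, 4 respectively; the best ever achieved is 4 of 8.
From crossing 7 on, no configuration arises that was not already reachable earlier: only 44 distinct safe configurations (who is on which side, and where the shuttle is) can ever be reached, none of them has everyone across, and every continuation just revisits them. So no valid plan exists.

impossible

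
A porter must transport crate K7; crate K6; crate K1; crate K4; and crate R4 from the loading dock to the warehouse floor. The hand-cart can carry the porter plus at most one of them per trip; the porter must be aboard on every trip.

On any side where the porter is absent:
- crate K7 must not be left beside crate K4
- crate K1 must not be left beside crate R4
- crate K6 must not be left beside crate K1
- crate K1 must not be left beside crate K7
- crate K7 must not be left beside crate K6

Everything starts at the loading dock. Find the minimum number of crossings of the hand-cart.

Whatever the first load, the items left behind include a forbidden pair without the porter. No opening move is safe, so no plan exists.

impossible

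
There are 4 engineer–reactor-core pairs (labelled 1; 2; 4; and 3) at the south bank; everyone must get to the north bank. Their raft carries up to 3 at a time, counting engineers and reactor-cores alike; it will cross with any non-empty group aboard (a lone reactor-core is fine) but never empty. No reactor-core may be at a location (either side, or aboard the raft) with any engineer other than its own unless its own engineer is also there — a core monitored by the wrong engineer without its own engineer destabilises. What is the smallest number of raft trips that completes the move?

9

Counting alone: each trip to the north bank takes at most 3 across and each return brings at least 1 back, so after t trips out (and t−1 returns) at most 3t − (t−1) of the 8 are across; that first reaches 8 at t = 4, so at least 7 crossings are needed.
The safety rule pushes this higher. Following every safe sequence of crossings, the most of the 8 that can be at the north bank as the raft arrives there on crossing 7 is 7 — never all 8.
So no plan with fewer than 9 crossings exists, and this one achieves 9:
1. engineer 1 and reactor-core 1 cross → the north bank.
2. engineer 1 crosses ← the south bank.
3. engineer 1, engineer 2, and reactor-core 2 cross → the north bank.
4. engineer 1 and reactor-core 1 cross ← the south bank.
5. engineer 1, engineer 3, and engineer 4 cross → the north bank.
6. reactor-core 2 crosses ← the south bank.
7. reactor-core 1 and reactor-core 2 cross → the north bank.
8. reactor-core 1 crosses ← the south bank.
9. reactor-core 1, reactor-core 3, and reactor-core 4 cross → the north bank.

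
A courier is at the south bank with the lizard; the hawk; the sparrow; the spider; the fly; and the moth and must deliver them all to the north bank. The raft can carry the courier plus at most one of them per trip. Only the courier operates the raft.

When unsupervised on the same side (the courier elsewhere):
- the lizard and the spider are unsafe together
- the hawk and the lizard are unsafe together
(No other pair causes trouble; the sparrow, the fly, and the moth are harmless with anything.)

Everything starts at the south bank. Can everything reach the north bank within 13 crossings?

Yes

Yes — this plan uses 13 crossings (≤ 13):
1. Courier goes to the north bank with the lizard.  [the south bank: the fly, the hawk, the moth, the sparrow, the spider | the north bank: the lizard]
2. Courier goes back to the south bank alone.  [the south bank: the fly, the hawk, the moth, the sparrow, the spider | the north bank: the lizard]
3. Courier goes to the north bank with the hawk.  [the south bank: the fly, the moth, the sparrow, the spider | the north bank: the hawk, the lizard]
4. Courier goes back to the south bank with the lizard.  [the south bank: the fly, the lizard, the moth, the sparrow, the spider | the north bank: the hawk]
5. Courier goes to the north bank with the spider.  [the south bank: the fly, the lizard, the moth, the sparrow | the north bank: the hawk, the spider]
6. Courier goes back to the south bank alone.  [the south bank: the fly, the lizard, the moth, the sparrow | the north bank: the hawk, the spider]
7. Courier goes to the north bank with the sparrow.  [the south bank: the fly, the lizard, the moth | the north bank: the hawk, the sparrow, the spider]
8. Courier goes back to the south bank alone.  [the south bank: the fly, the lizard, the moth | the north bank: the hawk, the sparrow, the spider]
9. Courier goes to the north bank with the fly.  [the south bank: the lizard, the moth | the north bank: the fly, the hawk, the sparrow, the spider]
10. Courier goes back to the south bank alone.  [the south bank: the lizard, the moth | the north bank: the fly, the hawk, the sparrow, the spider]
11. Courier goes to the north bank with the moth.  [the south bank: the lizard | the north bank: the fly, the hawk, the moth, the sparrow, the spider]
12. Courier goes back to the south bank alone.  [the south bank: the lizard | the north bank: the fly, the hawk, the moth, the sparrow, the spider]
13. Courier goes to the north bank with the lizard.  [the south bank: — | the north bank: the fly, the hawk, the lizard, the moth, the sparrow, the spider]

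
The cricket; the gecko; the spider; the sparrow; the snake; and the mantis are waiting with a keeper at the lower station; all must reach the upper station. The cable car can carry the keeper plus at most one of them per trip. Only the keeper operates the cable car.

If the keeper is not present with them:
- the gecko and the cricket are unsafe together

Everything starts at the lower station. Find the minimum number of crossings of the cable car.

Counting alone: the keeper can take at most 1 across per trip to the upper station, so moving all 6 needs at least 6 loaded trips out, with a return between consecutive ones — at least 11 crossings.
The plan below uses exactly 11 crossings, so it is optimal:
1. Keeper goes to the upper station with the cricket.  [the lower station: the gecko, the mantis, the snake, the sparrow, the spider | the upper station: the cricket]
2. Keeper goes back to the lower station alone.  [the lower station: the gecko, the mantis, the snake, the sparrow, the spider | the upper station: the cricket]
3. Keeper goes to the upper station with the spider.  [the lower station: the gecko, the mantis, the snake, the sparrow | the upper station: the cricket, the spider]
4. Keeper goes back to the lower station alone.  [the lower station: the gecko, the mantis, the snake, the sparrow | the upper station: the cricket, the spider]
5. Keeper goes to the upper station with the sparrow.  [the lower station: the gecko, the mantis, the snake | the upper station: the cricket, the sparrow, the spider]
6. Keeper goes back to the lower station alone.  [the lower station: the gecko, the mantis, the snake | the upper station: the cricket, the sparrow, the spider]
7. Keeper goes to the upper station with the snake.  [the lower station: the gecko, the mantis | the upper station: the cricket, the snake, the sparrow, the spider]
8. Keeper goes back to the lower station alone.  [the lower station: the gecko, the mantis | the upper station: the cricket, the snake, the sparrow, the spider]
9. Keeper goes to the upper station with the mantis.  [the lower station: the gecko | the upper station: the cricket, the mantis, the snake, the sparrow, the spider]
10. Keeper goes back to the lower station alone.  [the lower station: the gecko | the upper station: the cricket, the mantis, the snake, the sparrow, the spider]
11. Keeper goes to the upper station with the gecko.  [the lower station: — | the upper station: the cricket, the gecko, the mantis, the snake, the sparrow, the spider]

11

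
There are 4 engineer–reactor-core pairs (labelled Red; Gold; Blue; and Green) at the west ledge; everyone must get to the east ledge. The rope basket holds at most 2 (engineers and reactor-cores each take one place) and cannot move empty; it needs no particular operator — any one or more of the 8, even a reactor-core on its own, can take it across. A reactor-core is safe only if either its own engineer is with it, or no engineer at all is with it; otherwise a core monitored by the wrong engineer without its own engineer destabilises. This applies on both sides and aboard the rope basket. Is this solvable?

Following every safe sequence of crossings from the start, the most of the 8 that can be at the east ledge as the rope basket arrives there on crossings 1, 3, 5 is 2, 3, 4 respectively; the best ever achieved is 4 of 8.
From crossing 7 on, no configuration arises that was not already reachable earlier: only 44 distinct safe configurations (who is on which side, and where the rope basket is) can ever be reached, none of them has everyone across, and every continuation just revisits them. So no valid plan exists.

No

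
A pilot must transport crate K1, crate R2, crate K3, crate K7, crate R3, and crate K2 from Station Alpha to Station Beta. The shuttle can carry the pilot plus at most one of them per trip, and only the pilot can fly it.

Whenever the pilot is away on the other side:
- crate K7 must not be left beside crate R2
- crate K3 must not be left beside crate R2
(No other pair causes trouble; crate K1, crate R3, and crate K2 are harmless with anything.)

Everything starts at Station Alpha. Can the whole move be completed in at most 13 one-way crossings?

Yes — this plan uses 13 crossings (≤ 13):
1. Pilot goes to Station Beta with crate R2.  [Station Alpha: crate K1, crate K2, crate K3, crate K7, crate R3 | Station Beta: crate R2]
2. Pilot goes back to Station Alpha alone.  [Station Alpha: crate K1, crate K2, crate K3, crate K7, crate R3 | Station Beta: crate R2]
3. Pilot goes to Station Beta with crate K1.  [Station Alpha: crate K2, crate K3, crate K7, crate R3 | Station Beta: crate K1, crate R2]
4. Pilot goes back to Station Alpha alone.  [Station Alpha: crate K2, crate K3, crate K7, crate R3 | Station Beta: crate K1, crate R2]
5. Pilot goes to Station Beta with crate K3.  [Station Alpha: crate K2, crate K7, crate R3 | Station Beta: crate K1, crate K3, crate R2]
6. Pilot goes back to Station Alpha with crate R2.  [Station Alpha: crate K2, crate K7, crate R2, crate R3 | Station Beta: crate K1, crate K3]
7. Pilot goes to Station Beta with crate K7.  [Station Alpha: crate K2, crate R2, crate R3 | Station Beta: crate K1, crate K3, crate K7]
8. Pilot goes back to Station Alpha alone.  [Station Alpha: crate K2, crate R2, crate R3 | Station Beta: crate K1, crate K3, crate K7]
9. Pilot goes to Station Beta with crate R3.  [Station Alpha: crate K2, crate R2 | Station Beta: crate K1, crate K3, crate K7, crate R3]
10. Pilot goes back to Station Alpha alone.  [Station Alpha: crate K2, crate R2 | Station Beta: crate K1, crate K3, crate K7, crate R3]
11. Pilot goes to Station Beta with crate K2.  [Station Alpha: crate R2 | Station Beta: crate K1, crate K2, crate K3, crate K7, crate R3]
12. Pilot goes back to Station Alpha alone.  [Station Alpha: crate R2 | Station Beta: crate K1, crate K2, crate K3, crate K7, crate R3]
13. Pilot goes to Station Beta with crate R2.  [Station Alpha: — | Station Beta: crate K1, crate K2, crate K3, crate K7, crate R2, crate R3]

Yes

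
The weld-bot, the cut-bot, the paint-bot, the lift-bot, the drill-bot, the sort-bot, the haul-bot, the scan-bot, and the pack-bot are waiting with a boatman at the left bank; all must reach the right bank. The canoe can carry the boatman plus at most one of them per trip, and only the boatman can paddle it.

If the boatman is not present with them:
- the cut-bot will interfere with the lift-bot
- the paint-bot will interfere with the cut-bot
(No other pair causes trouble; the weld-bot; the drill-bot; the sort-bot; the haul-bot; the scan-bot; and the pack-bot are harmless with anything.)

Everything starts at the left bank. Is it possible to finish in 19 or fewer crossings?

Yes — this plan uses 19 crossings (≤ 19):
1. Boatman goes to the right bank with the cut-bot.
2. Boatman goes back to the left bank alone.
3. Boatman goes to the right bank with the weld-bot.
4. Boatman goes back to the left bank alone.
5. Boatman goes to the right bank with the paint-bot.
6. Boatman goes back to the left bank with the cut-bot.
7. Boatman goes to the right bank with the lift-bot.
8. Boatman goes back to the left bank alone.
9. Boatman goes to the right bank with the drill-bot.
10. Boatman goes back to the left bank alone.
11. Boatman goes to the right bank with the sort-bot.
12. Boatman goes back to the left bank alone.
13. Boatman goes to the right bank with the haul-bot.
14. Boatman goes back to the left bank alone.
15. Boatman goes to the right bank with the scan-bot.
16. Boatman goes back to the left bank alone.
17. Boatman goes to the right bank with the pack-bot.
18. Boatman goes back to the left bank alone.
19. Boatman goes to the right bank with the cut-bot.

Yes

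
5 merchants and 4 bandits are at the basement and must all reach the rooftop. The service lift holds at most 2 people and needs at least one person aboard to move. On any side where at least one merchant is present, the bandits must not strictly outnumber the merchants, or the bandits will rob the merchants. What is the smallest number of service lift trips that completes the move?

15

Counting alone: each trip to the rooftop takes at most 2 across and each return brings at least 1 back, so after t trips out (and t−1 returns) at most 2t − (t−1) of the 9 are across; that first reaches 9 at t = 8, so at least 15 crossings are needed.
The plan below uses exactly 15 crossings, so it is optimal:
1. 2 bandits → the rooftop.  (the basement: 5M 2B; the rooftop: 0M 2B)
2. 1 bandit ← the basement.  (the basement: 5M 3B; the rooftop: 0M 1B)
3. 2 bandits → the rooftop.  (the basement: 5M 1B; the rooftop: 0M 3B)
4. 1 bandit ← the basement.  (the basement: 5M 2B; the rooftop: 0M 2B)
5. 2 merchants → the rooftop.  (the basement: 3M 2B; the rooftop: 2M 2B)
6. 1 bandit ← the basement.  (the basement: 3M 3B; the rooftop: 2M 1B)
7. 1 merchant and 1 bandit → the rooftop.  (the basement: 2M 2B; the rooftop: 3M 2B)
8. 1 merchant ← the basement.  (the basement: 3M 2B; the rooftop: 2M 2B)
9. 1 merchant and 1 bandit → the rooftop.  (the basement: 2M 1B; the rooftop: 3M 3B)
10. 1 bandit ← the basement.  (the basement: 2M 2B; the rooftop: 3M 2B)
11. 1 merchant and 1 bandit → the rooftop.  (the basement: 1M 1B; the rooftop: 4M 3B)
12. 1 merchant ← the basement.  (the basement: 2M 1B; the rooftop: 3M 3B)
13. 1 merchant and 1 bandit → the rooftop.  (the basement: 1M 0B; the rooftop: 4M 4B)
14. 1 bandit ← the basement.  (the basement: 1M 1B; the rooftop: 4M 3B)
15. 1 merchant and 1 bandit → the rooftop.  (the basement: 0M 0B; the rooftop: 5M 4B)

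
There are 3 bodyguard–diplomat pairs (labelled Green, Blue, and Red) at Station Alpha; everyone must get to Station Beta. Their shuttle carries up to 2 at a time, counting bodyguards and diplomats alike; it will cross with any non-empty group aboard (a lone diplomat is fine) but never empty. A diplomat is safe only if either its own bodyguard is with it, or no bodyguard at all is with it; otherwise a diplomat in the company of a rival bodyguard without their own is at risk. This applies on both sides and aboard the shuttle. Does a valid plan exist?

Yes

1. bodyguard Green and diplomat Green cross → Station Beta.
2. bodyguard Green crosses ← Station Alpha.
3. diplomat Blue and diplomat Red cross → Station Beta.
4. diplomat Green crosses ← Station Alpha.
5. bodyguard Blue and bodyguard Red cross → Station Beta.
6. bodyguard Blue and diplomat Blue cross ← Station Alpha.
7. bodyguard Blue and bodyguard Green cross → Station Beta.
8. diplomat Red crosses ← Station Alpha.
9. diplomat Blue and diplomat Green cross → Station Beta.
10. bodyguard Red crosses ← Station Alpha.
11. bodyguard Red and diplomat Red cross → Station Beta.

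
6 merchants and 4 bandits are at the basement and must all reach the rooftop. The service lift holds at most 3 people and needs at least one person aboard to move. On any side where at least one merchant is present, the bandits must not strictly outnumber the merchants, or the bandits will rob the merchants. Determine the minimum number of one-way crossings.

Counting alone: each trip to the rooftop takes at most 3 across and each return brings at least 1 back, so after t trips out (and t−1 returns) at most 3t − (t−1) of the 10 are across; that first reaches 10 at t = 5, so at least 9 crossings are needed.
The plan below uses exactly 9 crossings, so it is optimal:
1. 2 bandits → the rooftop.  (the basement: 6M 2B; the rooftop: 0M 2B)
2. 1 bandit ← the basement.  (the basement: 6M 3B; the rooftop: 0M 1B)
3. 3 bandits → the rooftop.  (the basement: 6M 0B; the rooftop: 0M 4B)
4. 1 bandit ← the basement.  (the basement: 6M 1B; the rooftop: 0M 3B)
5. 3 merchants → the rooftop.  (the basement: 3M 1B; the rooftop: 3M 3B)
6. 1 bandit ← the basement.  (the basement: 3M 2B; the rooftop: 3M 2B)
7. 1 merchant and 2 bandits → the rooftop.  (the basement: 2M 0B; the rooftop: 4M 4B)
8. 1 bandit ← the basement.  (the basement: 2M 1B; the rooftop: 4M 3B)
9. 2 merchants and 1 bandit → the rooftop.  (the basement: 0M 0B; the rooftop: 6M 4B)

9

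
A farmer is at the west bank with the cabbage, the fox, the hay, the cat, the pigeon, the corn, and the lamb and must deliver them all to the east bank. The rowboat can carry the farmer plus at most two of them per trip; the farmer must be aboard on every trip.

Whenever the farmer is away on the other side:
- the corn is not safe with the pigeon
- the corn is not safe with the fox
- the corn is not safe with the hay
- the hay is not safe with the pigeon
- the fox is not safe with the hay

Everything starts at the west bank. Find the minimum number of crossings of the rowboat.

11

Counting alone: the farmer can take at most 2 across per trip to the east bank, so moving all 7 needs at least 4 loaded trips out, with a return between consecutive ones — at least 7 crossings.
The safety rule pushes this higher. Following every safe sequence of crossings, the most of the 7 that can be at the east bank as the rowboat arrives there on crossings 7, 9 is 5, 6 respectively — never all 7.
So no plan with fewer than 11 crossings exists, and this one achieves 11:
1. Farmer goes to the east bank with the corn and the hay.  [the west bank: the cabbage, the cat, the fox, the lamb, the pigeon | the east bank: the corn, the hay]
2. Farmer goes back to the west bank with the hay.  [the west bank: the cabbage, the cat, the fox, the hay, the lamb, the pigeon | the east bank: the corn]
3. Farmer goes to the east bank with the cabbage and the hay.  [the west bank: the cat, the fox, the lamb, the pigeon | the east bank: the cabbage, the corn, the hay]
4. Farmer goes back to the west bank with the hay.  [the west bank: the cat, the fox, the hay, the lamb, the pigeon | the east bank: the cabbage, the corn]
5. Farmer goes to the east bank with the fox and the pigeon.  [the west bank: the cat, the hay, the lamb | the east bank: the cabbage, the corn, the fox, the pigeon]
6. Farmer goes back to the west bank with the corn.  [the west bank: the cat, the corn, the hay, the lamb | the east bank: the cabbage, the fox, the pigeon]
7. Farmer goes to the east bank with the cat and the hay.  [the west bank: the corn, the lamb | the east bank: the cabbage, the cat, the fox, the hay, the pigeon]
8. Farmer goes back to the west bank with the hay.  [the west bank: the corn, the hay, the lamb | the east bank: the cabbage, the cat, the fox, the pigeon]
9. Farmer goes to the east bank with the hay and the lamb.  [the west bank: the corn | the east bank: the cabbage, the cat, the fox, the hay, the lamb, the pigeon]
10. Farmer goes back to the west bank with the hay.  [the west bank: the corn, the hay | the east bank: the cabbage, the cat, the fox, the lamb, the pigeon]
11. Farmer goes to the east bank with the corn and the hay.  [the west bank: — | the east bank: the cabbage, the cat, the corn, the fox, the hay, the lamb, the pigeon]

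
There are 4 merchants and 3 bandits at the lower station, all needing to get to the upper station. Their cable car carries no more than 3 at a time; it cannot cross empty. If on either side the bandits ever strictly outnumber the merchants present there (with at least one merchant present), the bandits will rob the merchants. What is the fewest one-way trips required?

5

Counting alone: each trip to the upper station takes at most 3 across and each return brings at least 1 back, so after t trips out (and t−1 returns) at most 3t − (t−1) of the 7 are across; that first reaches 7 at t = 3, so at least 5 crossings are needed.
The plan below uses exactly 5 crossings, so it is optimal:
1. 3 bandits → the upper station.  (the lower station: 4M 0B; the upper station: 0M 3B)
2. 1 bandit ← the lower station.  (the lower station: 4M 1B; the upper station: 0M 2B)
3. 3 merchants → the upper station.  (the lower station: 1M 1B; the upper station: 3M 2B)
4. 1 merchant ← the lower station.  (the lower station: 2M 1B; the upper station: 2M 2B)
5. 2 merchants and 1 bandit → the upper station.  (the lower station: 0M 0B; the upper station: 4M 3B)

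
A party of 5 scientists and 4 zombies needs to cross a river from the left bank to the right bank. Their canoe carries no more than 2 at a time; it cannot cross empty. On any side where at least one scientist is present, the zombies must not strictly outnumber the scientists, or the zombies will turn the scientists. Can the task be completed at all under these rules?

Yes

1. 2 zombies → the right bank.  (the left bank: 5S 2Z; the right bank: 0S 2Z)
2. 1 zombie ← the left bank.  (the left bank: 5S 3Z; the right bank: 0S 1Z)
3. 2 zombies → the right bank.  (the left bank: 5S 1Z; the right bank: 0S 3Z)
4. 1 zombie ← the left bank.  (the left bank: 5S 2Z; the right bank: 0S 2Z)
5. 2 scientists → the right bank.  (the left bank: 3S 2Z; the right bank: 2S 2Z)
6. 1 zombie ← the left bank.  (the left bank: 3S 3Z; the right bank: 2S 1Z)
7. 1 scientist and 1 zombie → the right bank.  (the left bank: 2S 2Z; the right bank: 3S 2Z)
8. 1 scientist ← the left bank.  (the left bank: 3S 2Z; the right bank: 2S 2Z)
9. 1 scientist and 1 zombie → the right bank.  (the left bank: 2S 1Z; the right bank: 3S 3Z)
10. 1 zombie ← the left bank.  (the left bank: 2S 2Z; the right bank: 3S 2Z)
11. 1 scientist and 1 zombie → the right bank.  (the left bank: 1S 1Z; the right bank: 4S 3Z)
12. 1 scientist ← the left bank.  (the left bank: 2S 1Z; the right bank: 3S 3Z)
13. 1 scientist and 1 zombie → the right bank.  (the left bank: 1S 0Z; the right bank: 4S 4Z)
14. 1 zombie ← the left bank.  (the left bank: 1S 1Z; the right bank: 4S 3Z)
15. 1 scientist and 1 zombie → the right bank.  (the left bank: 0S 0Z; the right bank: 5S 4Z)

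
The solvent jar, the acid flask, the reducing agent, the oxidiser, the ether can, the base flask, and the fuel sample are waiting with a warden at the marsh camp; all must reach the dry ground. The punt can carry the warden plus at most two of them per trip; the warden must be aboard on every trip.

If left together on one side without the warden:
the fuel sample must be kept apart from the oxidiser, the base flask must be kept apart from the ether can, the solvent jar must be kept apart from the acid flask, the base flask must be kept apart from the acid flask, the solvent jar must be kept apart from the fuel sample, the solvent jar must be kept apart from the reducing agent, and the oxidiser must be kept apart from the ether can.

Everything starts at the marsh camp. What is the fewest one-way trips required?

impossible

Whatever the first load, the items left behind include a forbidden pair without the warden. No opening move is safe, so no plan exists.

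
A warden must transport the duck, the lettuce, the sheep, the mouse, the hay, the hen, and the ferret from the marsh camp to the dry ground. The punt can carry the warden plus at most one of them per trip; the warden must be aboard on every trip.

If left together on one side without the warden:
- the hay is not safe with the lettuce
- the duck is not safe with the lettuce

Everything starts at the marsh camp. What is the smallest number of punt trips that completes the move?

Counting alone: the warden can take at most 1 across per trip to the dry ground, so moving all 7 needs at least 7 loaded trips out, with a return between consecutive ones — at least 13 crossings.
The safety rule pushes this higher. Following every safe sequence of crossings, the most of the 7 that can be at the dry ground as the punt arrives there on crossing 13 is 6 — never all 7.
So no plan with fewer than 15 crossings exists, and this one achieves 15:
1. Warden goes to the dry ground with the lettuce.  [the marsh camp: the duck, the ferret, the hay, the hen, the mouse, the sheep | the dry ground: the lettuce]
2. Warden goes back to the marsh camp alone.  [the marsh camp: the duck, the ferret, the hay, the hen, the mouse, the sheep | the dry ground: the lettuce]
3. Warden goes to the dry ground with the duck.  [the marsh camp: the ferret, the hay, the hen, the mouse, the sheep | the dry ground: the duck, the lettuce]
4. Warden goes back to the marsh camp with the lettuce.  [the marsh camp: the ferret, the hay, the hen, the lettuce, the mouse, the sheep | the dry ground: the duck]
5. Warden goes to the dry ground with the hay.  [the marsh camp: the ferret, the hen, the lettuce, the mouse, the sheep | the dry ground: the duck, the hay]
6. Warden goes back to the marsh camp alone.  [the marsh camp: the ferret, the hen, the lettuce, the mouse, the sheep | the dry ground: the duck, the hay]
7. Warden goes to the dry ground with the sheep.  [the marsh camp: the ferret, the hen, the lettuce, the mouse | the dry ground: the duck, the hay, the sheep]
8. Warden goes back to the marsh camp alone.  [the marsh camp: the ferret, the hen, the lettuce, the mouse | the dry ground: the duck, the hay, the sheep]
9. Warden goes to the dry ground with the mouse.  [the marsh camp: the ferret, the hen, the lettuce | the dry ground: the duck, the hay, the mouse, the sheep]
10. Warden goes back to the marsh camp alone.  [the marsh camp: the ferret, the hen, the lettuce | the dry ground: the duck, the hay, the mouse, the sheep]
11. Warden goes to the dry ground with the hen.  [the marsh camp: the ferret, the lettuce | the dry ground: the duck, the hay, the hen, the mouse, the sheep]
12. Warden goes back to the marsh camp alone.  [the marsh camp: the ferret, the lettuce | the dry ground: the duck, the hay, the hen, the mouse, the sheep]
13. Warden goes to the dry ground with the ferret.  [the marsh camp: the lettuce | the dry ground: the duck, the ferret, the hay, the hen, the mouse, the sheep]
14. Warden goes back to the marsh camp alone.  [the marsh camp: the lettuce | the dry ground: the duck, the ferret, the hay, the hen, the mouse, the sheep]
15. Warden goes to the dry ground with the lettuce.  [the marsh camp: — | the dry ground: the duck, the ferret, the hay, the hen, the lettuce, the mouse, the sheep]

15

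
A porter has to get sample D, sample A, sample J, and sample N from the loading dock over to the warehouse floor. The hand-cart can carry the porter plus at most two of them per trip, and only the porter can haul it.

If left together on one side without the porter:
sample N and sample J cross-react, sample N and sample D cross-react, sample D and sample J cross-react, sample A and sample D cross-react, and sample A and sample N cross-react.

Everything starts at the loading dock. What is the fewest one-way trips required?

5

Counting alone: the porter can take at most 2 across per trip to the warehouse floor, so moving all 4 needs at least 2 loaded trips out, with a return between consecutive ones — at least 3 crossings.
The safety rule pushes this higher. Following every safe sequence of crossings, the most of the 4 that can be at the warehouse floor as the hand-cart arrives there on crossing 3 is 3 — never all 4.
So no plan with fewer than 5 crossings exists, and this one achieves 5:
1. Porter goes to the warehouse floor with sample D and sample N.  [the loading dock: sample A, sample J | the warehouse floor: sample D, sample N]
2. Porter goes back to the loading dock with sample D.  [the loading dock: sample A, sample D, sample J | the warehouse floor: sample N]
3. Porter goes to the warehouse floor with sample A and sample J.  [the loading dock: sample D | the warehouse floor: sample A, sample J, sample N]
4. Porter goes back to the loading dock with sample N.  [the loading dock: sample D, sample N | the warehouse floor: sample A, sample J]
5. Porter goes to the warehouse floor with sample D and sample N.  [the loading dock: — | the warehouse floor: sample A, sample D, sample J, sample N]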